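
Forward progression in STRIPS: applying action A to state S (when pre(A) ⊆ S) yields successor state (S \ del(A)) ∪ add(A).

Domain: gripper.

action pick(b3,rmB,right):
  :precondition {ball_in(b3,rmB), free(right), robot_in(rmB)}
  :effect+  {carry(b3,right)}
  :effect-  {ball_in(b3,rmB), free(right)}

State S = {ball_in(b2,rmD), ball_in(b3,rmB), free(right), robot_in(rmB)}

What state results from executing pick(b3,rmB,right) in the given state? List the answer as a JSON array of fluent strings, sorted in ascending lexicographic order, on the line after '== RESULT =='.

Compute (S \ del) ∪ add:
  pre ⊆ S: {ball_in(b3,rmB), free(right), robot_in(rmB)} ⊆ S  — applicable
  S \ del = {ball_in(b2,rmD), robot_in(rmB)}
  ∪ add   = {ball_in(b2,rmD), carry(b3,right), robot_in(rmB)}

== RESULT ==
["ball_in(b2,rmD)", "carry(b3,right)", "robot_in(rmB)"]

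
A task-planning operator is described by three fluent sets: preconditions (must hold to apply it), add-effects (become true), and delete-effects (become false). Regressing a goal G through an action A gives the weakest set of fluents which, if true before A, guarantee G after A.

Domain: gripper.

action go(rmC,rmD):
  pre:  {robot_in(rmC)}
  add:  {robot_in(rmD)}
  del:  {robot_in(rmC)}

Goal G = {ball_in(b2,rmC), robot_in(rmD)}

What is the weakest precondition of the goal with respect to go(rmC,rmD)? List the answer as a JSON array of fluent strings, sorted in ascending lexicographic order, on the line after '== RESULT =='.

Compute (G \ add) ∪ pre:
  G ∩ del = {}  (empty — regression defined)
  G \ add = {ball_in(b2,rmC), robot_in(rmD)} \ {robot_in(rmD)} = {ball_in(b2,rmC)}
  ∪ pre   = {ball_in(b2,rmC)} ∪ {robot_in(rmC)}
          = {ball_in(b2,rmC), robot_in(rmC)}

== RESULT ==
["ball_in(b2,rmC)", "robot_in(rmC)"]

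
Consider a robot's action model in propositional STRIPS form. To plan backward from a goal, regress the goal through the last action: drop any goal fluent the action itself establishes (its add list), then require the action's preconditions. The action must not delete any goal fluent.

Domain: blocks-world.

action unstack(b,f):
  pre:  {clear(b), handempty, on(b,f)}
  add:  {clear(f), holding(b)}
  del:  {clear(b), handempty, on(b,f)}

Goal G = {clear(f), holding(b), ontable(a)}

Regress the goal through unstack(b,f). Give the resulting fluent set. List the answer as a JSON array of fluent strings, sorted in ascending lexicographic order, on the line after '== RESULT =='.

Regress:
  G ∩ del = {}  (empty — regression defined)
  G \ add = {clear(f), holding(b), ontable(a)} \ {clear(f), holding(b)} = {ontable(a)}
  ∪ pre   = {ontable(a)} ∪ {clear(b), handempty, on(b,f)}
          = {clear(b), handempty, on(b,f), ontable(a)}

== RESULT ==
["clear(b)", "handempty", "on(b,f)", "ontable(a)"]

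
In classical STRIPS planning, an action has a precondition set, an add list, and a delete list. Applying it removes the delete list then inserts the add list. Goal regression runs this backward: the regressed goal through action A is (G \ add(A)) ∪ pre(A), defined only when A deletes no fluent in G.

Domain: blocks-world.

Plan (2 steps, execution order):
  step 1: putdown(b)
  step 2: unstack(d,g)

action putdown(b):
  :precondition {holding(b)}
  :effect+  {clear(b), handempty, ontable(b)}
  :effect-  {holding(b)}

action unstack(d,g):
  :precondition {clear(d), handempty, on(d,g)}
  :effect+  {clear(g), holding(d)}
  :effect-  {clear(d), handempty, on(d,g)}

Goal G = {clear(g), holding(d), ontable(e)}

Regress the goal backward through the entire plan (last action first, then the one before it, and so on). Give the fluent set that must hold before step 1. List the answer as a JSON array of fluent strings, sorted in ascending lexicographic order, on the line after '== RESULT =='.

Regress step by step:
  through step 2 (unstack(d,g)): drop {clear(g), holding(d)}, keep {ontable(e)}, require {clear(d), handempty, on(d,g)}
    → {clear(d), handempty, on(d,g), ontable(e)}
  through step 1 (putdown(b)): drop {handempty}, keep {clear(d), on(d,g), ontable(e)}, require {holding(b)}
    → {clear(d), holding(b), on(d,g), ontable(e)}

== RESULT ==
["clear(d)", "holding(b)", "on(d,g)", "ontable(e)"]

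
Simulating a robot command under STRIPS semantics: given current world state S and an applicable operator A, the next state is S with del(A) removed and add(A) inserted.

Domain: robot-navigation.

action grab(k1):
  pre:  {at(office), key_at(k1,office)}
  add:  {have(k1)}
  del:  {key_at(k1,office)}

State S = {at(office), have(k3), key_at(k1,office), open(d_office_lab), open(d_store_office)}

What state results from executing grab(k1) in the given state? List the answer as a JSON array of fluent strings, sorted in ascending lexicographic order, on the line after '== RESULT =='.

Progress:
  pre ⊆ S: {at(office), key_at(k1,office)} ⊆ S  — applicable
  S \ del = {at(office), have(k3), open(d_office_lab), open(d_store_office)}
  ∪ add   = {at(office), have(k1), have(k3), open(d_office_lab), open(d_store_office)}

== RESULT ==
["at(office)", "have(k1)", "have(k3)", "open(d_office_lab)", "open(d_store_office)"]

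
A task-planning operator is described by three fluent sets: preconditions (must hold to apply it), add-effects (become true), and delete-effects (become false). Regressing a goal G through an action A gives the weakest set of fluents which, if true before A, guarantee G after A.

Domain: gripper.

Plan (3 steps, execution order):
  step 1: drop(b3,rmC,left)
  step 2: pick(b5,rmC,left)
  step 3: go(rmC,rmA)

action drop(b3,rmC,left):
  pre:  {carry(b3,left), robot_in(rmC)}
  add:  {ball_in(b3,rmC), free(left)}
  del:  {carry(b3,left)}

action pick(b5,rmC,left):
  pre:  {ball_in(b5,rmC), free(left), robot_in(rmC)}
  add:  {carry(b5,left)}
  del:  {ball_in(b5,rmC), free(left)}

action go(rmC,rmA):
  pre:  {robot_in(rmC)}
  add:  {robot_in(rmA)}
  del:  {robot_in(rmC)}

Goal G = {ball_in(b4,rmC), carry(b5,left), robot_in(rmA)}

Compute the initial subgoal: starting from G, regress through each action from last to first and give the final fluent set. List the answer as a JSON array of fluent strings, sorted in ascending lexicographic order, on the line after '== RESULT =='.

Work backward from the goal:
  through step 3 (go(rmC,rmA)): drop {robot_in(rmA)}, keep {ball_in(b4,rmC), carry(b5,left)}, require {robot_in(rmC)}
    → {ball_in(b4,rmC), carry(b5,left), robot_in(rmC)}
  through step 2 (pick(b5,rmC,left)): drop {carry(b5,left)}, keep {ball_in(b4,rmC), robot_in(rmC)}, require {ball_in(b5,rmC), free(left), robot_in(rmC)}
    → {ball_in(b4,rmC), ball_in(b5,rmC), free(left), robot_in(rmC)}
  through step 1 (drop(b3,rmC,left)): drop {free(left)}, keep {ball_in(b4,rmC), ball_in(b5,rmC), robot_in(rmC)}, require {carry(b3,left), robot_in(rmC)}
    → {ball_in(b4,rmC), ball_in(b5,rmC), carry(b3,left), robot_in(rmC)}

== RESULT ==
["ball_in(b4,rmC)", "ball_in(b5,rmC)", "carry(b3,left)", "robot_in(rmC)"]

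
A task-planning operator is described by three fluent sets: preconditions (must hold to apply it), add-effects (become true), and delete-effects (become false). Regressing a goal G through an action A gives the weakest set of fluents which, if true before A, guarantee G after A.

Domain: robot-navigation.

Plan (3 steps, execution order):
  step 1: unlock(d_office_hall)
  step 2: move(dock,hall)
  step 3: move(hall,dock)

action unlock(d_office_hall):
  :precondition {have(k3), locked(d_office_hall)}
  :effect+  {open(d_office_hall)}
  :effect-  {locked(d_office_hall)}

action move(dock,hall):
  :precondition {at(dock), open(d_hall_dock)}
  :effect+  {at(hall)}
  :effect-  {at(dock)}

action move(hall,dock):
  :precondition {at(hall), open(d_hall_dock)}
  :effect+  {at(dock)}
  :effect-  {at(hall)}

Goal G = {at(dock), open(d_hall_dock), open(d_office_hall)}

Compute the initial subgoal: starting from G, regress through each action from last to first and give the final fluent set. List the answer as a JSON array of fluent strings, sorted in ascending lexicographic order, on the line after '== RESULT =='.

Regress step by step:
  through step 3 (move(hall,dock)): drop {at(dock)}, keep {open(d_hall_dock), open(d_office_hall)}, require {at(hall), open(d_hall_dock)}
    → {at(hall), open(d_hall_dock), open(d_office_hall)}
  through step 2 (move(dock,hall)): drop {at(hall)}, keep {open(d_hall_dock), open(d_office_hall)}, require {at(dock), open(d_hall_dock)}
    → {at(dock), open(d_hall_dock), open(d_office_hall)}
  through step 1 (unlock(d_office_hall)): drop {open(d_office_hall)}, keep {at(dock), open(d_hall_dock)}, require {have(k3), locked(d_office_hall)}
    → {at(dock), have(k3), locked(d_office_hall), open(d_hall_dock)}

== RESULT ==
["at(dock)", "have(k3)", "locked(d_office_hall)", "open(d_hall_dock)"]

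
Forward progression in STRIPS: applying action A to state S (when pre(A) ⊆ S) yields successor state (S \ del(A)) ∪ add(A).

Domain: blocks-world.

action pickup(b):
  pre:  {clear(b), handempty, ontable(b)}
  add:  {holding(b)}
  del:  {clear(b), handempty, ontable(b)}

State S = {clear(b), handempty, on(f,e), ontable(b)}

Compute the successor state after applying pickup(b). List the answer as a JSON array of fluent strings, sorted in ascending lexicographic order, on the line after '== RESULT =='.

Progress:
  pre ⊆ S: {clear(b), handempty, ontable(b)} ⊆ S  — applicable
  S \ del = {on(f,e)}
  ∪ add   = {holding(b), on(f,e)}

== RESULT ==
["holding(b)", "on(f,e)"]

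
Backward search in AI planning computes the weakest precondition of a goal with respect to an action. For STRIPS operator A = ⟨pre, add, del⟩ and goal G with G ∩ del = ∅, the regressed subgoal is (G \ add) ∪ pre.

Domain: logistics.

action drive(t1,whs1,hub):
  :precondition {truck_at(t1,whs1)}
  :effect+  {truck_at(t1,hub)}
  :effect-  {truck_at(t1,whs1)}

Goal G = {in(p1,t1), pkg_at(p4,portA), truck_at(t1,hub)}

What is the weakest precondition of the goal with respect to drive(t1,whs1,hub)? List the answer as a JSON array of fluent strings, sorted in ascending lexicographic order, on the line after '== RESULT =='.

Regress:
  G ∩ del = {}  (empty — regression defined)
  G \ add = {in(p1,t1), pkg_at(p4,portA), truck_at(t1,hub)} \ {truck_at(t1,hub)} = {in(p1,t1), pkg_at(p4,portA)}
  ∪ pre   = {in(p1,t1), pkg_at(p4,portA)} ∪ {truck_at(t1,whs1)}
          = {in(p1,t1), pkg_at(p4,portA), truck_at(t1,whs1)}

== RESULT ==
["in(p1,t1)", "pkg_at(p4,portA)", "truck_at(t1,whs1)"]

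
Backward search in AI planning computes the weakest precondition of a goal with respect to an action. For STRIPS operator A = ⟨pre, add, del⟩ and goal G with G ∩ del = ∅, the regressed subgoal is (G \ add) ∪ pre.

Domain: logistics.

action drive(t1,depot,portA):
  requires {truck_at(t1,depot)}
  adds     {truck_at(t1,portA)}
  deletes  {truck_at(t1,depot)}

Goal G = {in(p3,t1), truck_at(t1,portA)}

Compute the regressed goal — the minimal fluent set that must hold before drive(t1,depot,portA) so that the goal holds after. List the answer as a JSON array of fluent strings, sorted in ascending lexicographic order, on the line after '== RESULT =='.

Regress:
  G ∩ del = {}  (empty — regression defined)
  G \ add = {in(p3,t1), truck_at(t1,portA)} \ {truck_at(t1,portA)} = {in(p3,t1)}
  ∪ pre   = {in(p3,t1)} ∪ {truck_at(t1,depot)}
          = {in(p3,t1), truck_at(t1,depot)}

== RESULT ==
["in(p3,t1)", "truck_at(t1,depot)"]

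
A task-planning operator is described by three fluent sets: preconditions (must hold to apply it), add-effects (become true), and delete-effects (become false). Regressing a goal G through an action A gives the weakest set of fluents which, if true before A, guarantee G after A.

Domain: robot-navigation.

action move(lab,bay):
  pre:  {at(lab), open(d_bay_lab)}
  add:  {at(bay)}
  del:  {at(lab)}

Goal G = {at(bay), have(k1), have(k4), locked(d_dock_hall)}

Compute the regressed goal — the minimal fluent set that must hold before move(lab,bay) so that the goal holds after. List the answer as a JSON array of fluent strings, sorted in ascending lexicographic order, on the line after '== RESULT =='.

Compute (G \ add) ∪ pre:
  G ∩ del = {}  (empty — regression defined)
  G \ add = {at(bay), have(k1), have(k4), locked(d_dock_hall)} \ {at(bay)} = {have(k1), have(k4), locked(d_dock_hall)}
  ∪ pre   = {have(k1), have(k4), locked(d_dock_hall)} ∪ {at(lab), open(d_bay_lab)}
          = {at(lab), have(k1), have(k4), locked(d_dock_hall), open(d_bay_lab)}

== RESULT ==
["at(lab)", "have(k1)", "have(k4)", "locked(d_dock_hall)", "open(d_bay_lab)"]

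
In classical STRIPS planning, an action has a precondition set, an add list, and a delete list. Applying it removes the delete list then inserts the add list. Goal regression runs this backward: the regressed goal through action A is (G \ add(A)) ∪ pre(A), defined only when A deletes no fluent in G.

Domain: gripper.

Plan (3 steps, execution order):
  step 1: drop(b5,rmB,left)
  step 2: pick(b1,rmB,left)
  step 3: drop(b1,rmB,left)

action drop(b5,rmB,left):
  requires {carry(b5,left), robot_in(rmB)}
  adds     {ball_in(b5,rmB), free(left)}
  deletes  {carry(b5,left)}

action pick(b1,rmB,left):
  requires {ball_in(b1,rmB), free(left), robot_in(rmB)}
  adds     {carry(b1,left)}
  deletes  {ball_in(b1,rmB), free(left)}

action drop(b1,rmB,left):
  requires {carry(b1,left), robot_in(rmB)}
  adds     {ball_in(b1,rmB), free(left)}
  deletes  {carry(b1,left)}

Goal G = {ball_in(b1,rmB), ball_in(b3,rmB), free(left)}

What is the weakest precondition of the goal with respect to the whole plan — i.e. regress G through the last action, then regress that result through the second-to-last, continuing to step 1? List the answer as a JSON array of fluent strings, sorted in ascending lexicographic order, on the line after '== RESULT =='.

Regress step by step:
  through step 3 (drop(b1,rmB,left)): drop {ball_in(b1,rmB), free(left)}, keep {ball_in(b3,rmB)}, require {carry(b1,left), robot_in(rmB)}
    → {ball_in(b3,rmB), carry(b1,left), robot_in(rmB)}
  through step 2 (pick(b1,rmB,left)): drop {carry(b1,left)}, keep {ball_in(b3,rmB), robot_in(rmB)}, require {ball_in(b1,rmB), free(left), robot_in(rmB)}
    → {ball_in(b1,rmB), ball_in(b3,rmB), free(left), robot_in(rmB)}
  through step 1 (drop(b5,rmB,left)): drop {free(left)}, keep {ball_in(b1,rmB), ball_in(b3,rmB), robot_in(rmB)}, require {carry(b5,left), robot_in(rmB)}
    → {ball_in(b1,rmB), ball_in(b3,rmB), carry(b5,left), robot_in(rmB)}

== RESULT ==
["ball_in(b1,rmB)", "ball_in(b3,rmB)", "carry(b5,left)", "robot_in(rmB)"]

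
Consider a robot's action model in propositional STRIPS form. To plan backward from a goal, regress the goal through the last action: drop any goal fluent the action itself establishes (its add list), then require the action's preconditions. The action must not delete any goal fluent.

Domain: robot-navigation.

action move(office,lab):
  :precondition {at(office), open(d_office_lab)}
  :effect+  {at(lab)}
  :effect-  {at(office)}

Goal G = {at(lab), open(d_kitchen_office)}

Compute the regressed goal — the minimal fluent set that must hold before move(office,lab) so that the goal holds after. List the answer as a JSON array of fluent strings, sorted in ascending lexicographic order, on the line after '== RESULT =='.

Compute (G \ add) ∪ pre:
  G ∩ del = {}  (empty — regression defined)
  G \ add = {at(lab), open(d_kitchen_office)} \ {at(lab)} = {open(d_kitchen_office)}
  ∪ pre   = {open(d_kitchen_office)} ∪ {at(office), open(d_office_lab)}
          = {at(office), open(d_kitchen_office), open(d_office_lab)}

== RESULT ==
["at(office)", "open(d_kitchen_office)", "open(d_office_lab)"]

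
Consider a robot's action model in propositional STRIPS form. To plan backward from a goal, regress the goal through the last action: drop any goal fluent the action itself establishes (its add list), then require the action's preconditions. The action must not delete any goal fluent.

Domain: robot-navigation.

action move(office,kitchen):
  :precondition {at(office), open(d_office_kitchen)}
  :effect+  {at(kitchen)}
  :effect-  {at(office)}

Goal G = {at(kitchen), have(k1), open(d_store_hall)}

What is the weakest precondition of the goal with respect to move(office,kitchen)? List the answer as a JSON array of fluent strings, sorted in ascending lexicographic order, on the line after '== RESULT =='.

Regress:
  G ∩ del = {}  (empty — regression defined)
  G \ add = {at(kitchen), have(k1), open(d_store_hall)} \ {at(kitchen)} = {have(k1), open(d_store_hall)}
  ∪ pre   = {have(k1), open(d_store_hall)} ∪ {at(office), open(d_office_kitchen)}
          = {at(office), have(k1), open(d_office_kitchen), open(d_store_hall)}

== RESULT ==
["at(office)", "have(k1)", "open(d_office_kitchen)", "open(d_store_hall)"]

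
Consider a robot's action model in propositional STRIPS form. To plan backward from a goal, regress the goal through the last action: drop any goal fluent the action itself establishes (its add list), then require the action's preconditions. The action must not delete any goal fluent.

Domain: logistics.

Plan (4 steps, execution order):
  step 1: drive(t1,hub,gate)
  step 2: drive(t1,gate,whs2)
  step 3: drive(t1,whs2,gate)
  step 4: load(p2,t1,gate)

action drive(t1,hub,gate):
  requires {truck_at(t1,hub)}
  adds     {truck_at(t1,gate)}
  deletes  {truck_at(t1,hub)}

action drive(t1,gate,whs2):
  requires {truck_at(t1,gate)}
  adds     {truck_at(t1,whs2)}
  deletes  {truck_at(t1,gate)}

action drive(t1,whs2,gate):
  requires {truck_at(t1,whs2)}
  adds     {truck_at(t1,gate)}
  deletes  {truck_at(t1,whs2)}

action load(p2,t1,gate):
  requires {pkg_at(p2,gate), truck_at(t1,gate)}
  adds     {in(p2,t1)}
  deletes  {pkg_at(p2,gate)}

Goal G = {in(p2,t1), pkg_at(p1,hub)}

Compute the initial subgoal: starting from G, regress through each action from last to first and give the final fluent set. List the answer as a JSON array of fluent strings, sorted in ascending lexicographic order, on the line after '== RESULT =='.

Regress step by step:
  through step 4 (load(p2,t1,gate)): drop {in(p2,t1)}, keep {pkg_at(p1,hub)}, require {pkg_at(p2,gate), truck_at(t1,gate)}
    → {pkg_at(p1,hub), pkg_at(p2,gate), truck_at(t1,gate)}
  through step 3 (drive(t1,whs2,gate)): drop {truck_at(t1,gate)}, keep {pkg_at(p1,hub), pkg_at(p2,gate)}, require {truck_at(t1,whs2)}
    → {pkg_at(p1,hub), pkg_at(p2,gate), truck_at(t1,whs2)}
  through step 2 (drive(t1,gate,whs2)): drop {truck_at(t1,whs2)}, keep {pkg_at(p1,hub), pkg_at(p2,gate)}, require {truck_at(t1,gate)}
    → {pkg_at(p1,hub), pkg_at(p2,gate), truck_at(t1,gate)}
  through step 1 (drive(t1,hub,gate)): drop {truck_at(t1,gate)}, keep {pkg_at(p1,hub), pkg_at(p2,gate)}, require {truck_at(t1,hub)}
    → {pkg_at(p1,hub), pkg_at(p2,gate), truck_at(t1,hub)}

== RESULT ==
["pkg_at(p1,hub)", "pkg_at(p2,gate)", "truck_at(t1,hub)"]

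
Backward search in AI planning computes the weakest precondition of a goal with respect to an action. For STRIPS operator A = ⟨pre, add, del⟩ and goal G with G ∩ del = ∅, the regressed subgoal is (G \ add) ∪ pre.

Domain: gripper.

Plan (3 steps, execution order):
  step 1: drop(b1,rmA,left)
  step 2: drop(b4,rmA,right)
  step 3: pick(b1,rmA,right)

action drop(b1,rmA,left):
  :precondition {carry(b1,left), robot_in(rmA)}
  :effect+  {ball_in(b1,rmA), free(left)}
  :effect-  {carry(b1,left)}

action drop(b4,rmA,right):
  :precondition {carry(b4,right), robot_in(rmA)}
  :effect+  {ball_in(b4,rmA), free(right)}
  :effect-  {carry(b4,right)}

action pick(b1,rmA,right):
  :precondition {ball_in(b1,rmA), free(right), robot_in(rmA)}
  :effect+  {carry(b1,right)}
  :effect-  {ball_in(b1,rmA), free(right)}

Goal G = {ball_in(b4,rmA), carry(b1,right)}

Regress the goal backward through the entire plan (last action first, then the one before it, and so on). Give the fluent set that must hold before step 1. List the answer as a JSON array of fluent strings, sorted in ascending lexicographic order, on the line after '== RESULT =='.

Regress step by step:
  through step 3 (pick(b1,rmA,right)): drop {carry(b1,right)}, keep {ball_in(b4,rmA)}, require {ball_in(b1,rmA), free(right), robot_in(rmA)}
    → {ball_in(b1,rmA), ball_in(b4,rmA), free(right), robot_in(rmA)}
  through step 2 (drop(b4,rmA,right)): drop {ball_in(b4,rmA), free(right)}, keep {ball_in(b1,rmA), robot_in(rmA)}, require {carry(b4,right), robot_in(rmA)}
    → {ball_in(b1,rmA), carry(b4,right), robot_in(rmA)}
  through step 1 (drop(b1,rmA,left)): drop {ball_in(b1,rmA)}, keep {carry(b4,right), robot_in(rmA)}, require {carry(b1,left), robot_in(rmA)}
    → {carry(b1,left), carry(b4,right), robot_in(rmA)}

== RESULT ==
["carry(b1,left)", "carry(b4,right)", "robot_in(rmA)"]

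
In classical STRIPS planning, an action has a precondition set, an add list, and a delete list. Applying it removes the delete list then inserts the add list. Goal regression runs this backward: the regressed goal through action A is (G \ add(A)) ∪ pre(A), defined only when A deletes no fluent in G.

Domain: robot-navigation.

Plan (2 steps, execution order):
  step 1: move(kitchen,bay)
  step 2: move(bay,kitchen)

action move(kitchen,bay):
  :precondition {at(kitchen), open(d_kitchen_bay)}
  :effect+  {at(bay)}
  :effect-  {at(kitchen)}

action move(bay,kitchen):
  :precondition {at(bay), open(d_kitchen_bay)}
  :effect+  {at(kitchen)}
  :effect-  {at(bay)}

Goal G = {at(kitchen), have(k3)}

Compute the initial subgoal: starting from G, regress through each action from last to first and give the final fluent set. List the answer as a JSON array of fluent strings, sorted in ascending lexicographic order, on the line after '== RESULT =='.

Regress step by step:
  through step 2 (move(bay,kitchen)): drop {at(kitchen)}, keep {have(k3)}, require {at(bay), open(d_kitchen_bay)}
    → {at(bay), have(k3), open(d_kitchen_bay)}
  through step 1 (move(kitchen,bay)): drop {at(bay)}, keep {have(k3), open(d_kitchen_bay)}, require {at(kitchen), open(d_kitchen_bay)}
    → {at(kitchen), have(k3), open(d_kitchen_bay)}

== RESULT ==
["at(kitchen)", "have(k3)", "open(d_kitchen_bay)"]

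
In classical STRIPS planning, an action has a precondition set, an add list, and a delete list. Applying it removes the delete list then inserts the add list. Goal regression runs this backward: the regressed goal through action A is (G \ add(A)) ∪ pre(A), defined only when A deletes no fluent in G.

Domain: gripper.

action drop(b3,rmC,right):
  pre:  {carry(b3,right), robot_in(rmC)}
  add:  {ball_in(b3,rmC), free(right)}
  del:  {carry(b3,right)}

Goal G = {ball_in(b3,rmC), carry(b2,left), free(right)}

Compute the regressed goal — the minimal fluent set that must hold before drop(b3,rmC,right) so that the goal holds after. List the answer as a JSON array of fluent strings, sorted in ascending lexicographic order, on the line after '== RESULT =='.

Compute (G \ add) ∪ pre:
  G ∩ del = {}  (empty — regression defined)
  G \ add = {ball_in(b3,rmC), carry(b2,left), free(right)} \ {ball_in(b3,rmC), free(right)} = {carry(b2,left)}
  ∪ pre   = {carry(b2,left)} ∪ {carry(b3,right), robot_in(rmC)}
          = {carry(b2,left), carry(b3,right), robot_in(rmC)}

== RESULT ==
["carry(b2,left)", "carry(b3,right)", "robot_in(rmC)"]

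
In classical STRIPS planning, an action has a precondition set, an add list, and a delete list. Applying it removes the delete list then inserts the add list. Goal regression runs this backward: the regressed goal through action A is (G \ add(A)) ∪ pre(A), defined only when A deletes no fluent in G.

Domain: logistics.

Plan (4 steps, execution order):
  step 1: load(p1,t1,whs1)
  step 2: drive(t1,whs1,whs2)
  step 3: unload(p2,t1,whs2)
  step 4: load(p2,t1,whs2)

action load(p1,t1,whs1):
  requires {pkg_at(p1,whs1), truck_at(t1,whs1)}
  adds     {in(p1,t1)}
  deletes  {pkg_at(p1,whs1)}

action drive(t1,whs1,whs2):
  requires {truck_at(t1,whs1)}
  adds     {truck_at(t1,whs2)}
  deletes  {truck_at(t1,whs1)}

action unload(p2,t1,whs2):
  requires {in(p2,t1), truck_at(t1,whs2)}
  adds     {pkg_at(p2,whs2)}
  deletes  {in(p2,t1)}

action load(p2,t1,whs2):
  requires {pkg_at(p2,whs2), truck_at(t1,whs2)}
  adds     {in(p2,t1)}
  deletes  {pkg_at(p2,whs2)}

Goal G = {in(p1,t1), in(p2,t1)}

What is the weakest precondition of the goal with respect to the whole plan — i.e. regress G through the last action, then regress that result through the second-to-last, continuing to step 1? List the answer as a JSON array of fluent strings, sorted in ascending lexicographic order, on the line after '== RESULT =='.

Regress step by step:
  through step 4 (load(p2,t1,whs2)): drop {in(p2,t1)}, keep {in(p1,t1)}, require {pkg_at(p2,whs2), truck_at(t1,whs2)}
    → {in(p1,t1), pkg_at(p2,whs2), truck_at(t1,whs2)}
  through step 3 (unload(p2,t1,whs2)): drop {pkg_at(p2,whs2)}, keep {in(p1,t1), truck_at(t1,whs2)}, require {in(p2,t1), truck_at(t1,whs2)}
    → {in(p1,t1), in(p2,t1), truck_at(t1,whs2)}
  through step 2 (drive(t1,whs1,whs2)): drop {truck_at(t1,whs2)}, keep {in(p1,t1), in(p2,t1)}, require {truck_at(t1,whs1)}
    → {in(p1,t1), in(p2,t1), truck_at(t1,whs1)}
  through step 1 (load(p1,t1,whs1)): drop {in(p1,t1)}, keep {in(p2,t1), truck_at(t1,whs1)}, require {pkg_at(p1,whs1), truck_at(t1,whs1)}
    → {in(p2,t1), pkg_at(p1,whs1), truck_at(t1,whs1)}

== RESULT ==
["in(p2,t1)", "pkg_at(p1,whs1)", "truck_at(t1,whs1)"]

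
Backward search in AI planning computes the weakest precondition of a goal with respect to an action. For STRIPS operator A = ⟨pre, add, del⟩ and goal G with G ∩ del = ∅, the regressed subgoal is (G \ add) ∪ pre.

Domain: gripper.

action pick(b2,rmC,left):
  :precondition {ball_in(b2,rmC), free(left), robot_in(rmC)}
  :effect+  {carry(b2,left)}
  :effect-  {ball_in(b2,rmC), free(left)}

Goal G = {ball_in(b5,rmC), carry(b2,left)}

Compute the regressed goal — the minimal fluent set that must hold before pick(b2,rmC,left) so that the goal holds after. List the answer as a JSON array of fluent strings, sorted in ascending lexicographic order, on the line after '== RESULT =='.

Regress:
  G ∩ del = {}  (empty — regression defined)
  G \ add = {ball_in(b5,rmC), carry(b2,left)} \ {carry(b2,left)} = {ball_in(b5,rmC)}
  ∪ pre   = {ball_in(b5,rmC)} ∪ {ball_in(b2,rmC), free(left), robot_in(rmC)}
          = {ball_in(b2,rmC), ball_in(b5,rmC), free(left), robot_in(rmC)}

== RESULT ==
["ball_in(b2,rmC)", "ball_in(b5,rmC)", "free(left)", "robot_in(rmC)"]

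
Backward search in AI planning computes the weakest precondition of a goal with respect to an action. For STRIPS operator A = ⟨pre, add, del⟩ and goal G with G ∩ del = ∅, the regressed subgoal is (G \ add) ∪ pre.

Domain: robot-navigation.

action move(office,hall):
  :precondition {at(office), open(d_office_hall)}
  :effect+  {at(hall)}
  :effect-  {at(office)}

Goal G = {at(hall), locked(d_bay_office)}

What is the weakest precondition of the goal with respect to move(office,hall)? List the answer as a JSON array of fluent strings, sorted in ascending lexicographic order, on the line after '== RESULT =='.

Regress:
  G ∩ del = {}  (empty — regression defined)
  G \ add = {at(hall), locked(d_bay_office)} \ {at(hall)} = {locked(d_bay_office)}
  ∪ pre   = {locked(d_bay_office)} ∪ {at(office), open(d_office_hall)}
          = {at(office), locked(d_bay_office), open(d_office_hall)}

== RESULT ==
["at(office)", "locked(d_bay_office)", "open(d_office_hall)"]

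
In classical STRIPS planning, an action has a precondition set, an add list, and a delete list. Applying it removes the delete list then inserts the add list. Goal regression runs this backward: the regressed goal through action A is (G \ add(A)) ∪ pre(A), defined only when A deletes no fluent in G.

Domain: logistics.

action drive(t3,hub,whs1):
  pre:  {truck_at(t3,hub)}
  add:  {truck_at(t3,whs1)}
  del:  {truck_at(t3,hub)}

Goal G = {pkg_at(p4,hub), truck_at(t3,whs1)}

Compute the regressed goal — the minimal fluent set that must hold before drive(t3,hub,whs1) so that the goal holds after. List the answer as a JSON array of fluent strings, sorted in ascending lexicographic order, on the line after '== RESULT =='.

Regress:
  G ∩ del = {}  (empty — regression defined)
  G \ add = {pkg_at(p4,hub), truck_at(t3,whs1)} \ {truck_at(t3,whs1)} = {pkg_at(p4,hub)}
  ∪ pre   = {pkg_at(p4,hub)} ∪ {truck_at(t3,hub)}
          = {pkg_at(p4,hub), truck_at(t3,hub)}

== RESULT ==
["pkg_at(p4,hub)", "truck_at(t3,hub)"]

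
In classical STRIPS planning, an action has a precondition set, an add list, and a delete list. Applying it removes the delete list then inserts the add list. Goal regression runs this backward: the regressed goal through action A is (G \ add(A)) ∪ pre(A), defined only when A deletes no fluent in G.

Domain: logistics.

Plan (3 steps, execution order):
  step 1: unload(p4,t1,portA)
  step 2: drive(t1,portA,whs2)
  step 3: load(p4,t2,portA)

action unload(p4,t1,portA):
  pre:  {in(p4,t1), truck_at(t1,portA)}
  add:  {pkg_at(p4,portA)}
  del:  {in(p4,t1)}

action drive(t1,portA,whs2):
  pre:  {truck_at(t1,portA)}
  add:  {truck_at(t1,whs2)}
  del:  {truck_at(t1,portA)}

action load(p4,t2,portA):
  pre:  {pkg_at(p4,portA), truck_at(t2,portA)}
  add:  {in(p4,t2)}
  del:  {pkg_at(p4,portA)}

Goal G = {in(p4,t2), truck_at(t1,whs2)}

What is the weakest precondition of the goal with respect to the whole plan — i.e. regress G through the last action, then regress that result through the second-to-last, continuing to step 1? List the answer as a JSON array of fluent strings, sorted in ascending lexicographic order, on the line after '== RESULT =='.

Regress step by step:
  through step 3 (load(p4,t2,portA)): drop {in(p4,t2)}, keep {truck_at(t1,whs2)}, require {pkg_at(p4,portA), truck_at(t2,portA)}
    → {pkg_at(p4,portA), truck_at(t1,whs2), truck_at(t2,portA)}
  through step 2 (drive(t1,portA,whs2)): drop {truck_at(t1,whs2)}, keep {pkg_at(p4,portA), truck_at(t2,portA)}, require {truck_at(t1,portA)}
    → {pkg_at(p4,portA), truck_at(t1,portA), truck_at(t2,portA)}
  through step 1 (unload(p4,t1,portA)): drop {pkg_at(p4,portA)}, keep {truck_at(t1,portA), truck_at(t2,portA)}, require {in(p4,t1), truck_at(t1,portA)}
    → {in(p4,t1), truck_at(t1,portA), truck_at(t2,portA)}

== RESULT ==
["in(p4,t1)", "truck_at(t1,portA)", "truck_at(t2,portA)"]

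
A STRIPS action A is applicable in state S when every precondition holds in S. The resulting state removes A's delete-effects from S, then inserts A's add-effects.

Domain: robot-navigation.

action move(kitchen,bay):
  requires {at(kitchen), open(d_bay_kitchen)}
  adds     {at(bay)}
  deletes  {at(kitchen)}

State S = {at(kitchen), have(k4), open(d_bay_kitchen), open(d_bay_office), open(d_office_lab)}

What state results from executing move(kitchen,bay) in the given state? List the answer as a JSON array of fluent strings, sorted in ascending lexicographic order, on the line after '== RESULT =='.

Compute (S \ del) ∪ add:
  pre ⊆ S: {at(kitchen), open(d_bay_kitchen)} ⊆ S  — applicable
  S \ del = {have(k4), open(d_bay_kitchen), open(d_bay_office), open(d_office_lab)}
  ∪ add   = {at(bay), have(k4), open(d_bay_kitchen), open(d_bay_office), open(d_office_lab)}

== RESULT ==
["at(bay)", "have(k4)", "open(d_bay_kitchen)", "open(d_bay_office)", "open(d_office_lab)"]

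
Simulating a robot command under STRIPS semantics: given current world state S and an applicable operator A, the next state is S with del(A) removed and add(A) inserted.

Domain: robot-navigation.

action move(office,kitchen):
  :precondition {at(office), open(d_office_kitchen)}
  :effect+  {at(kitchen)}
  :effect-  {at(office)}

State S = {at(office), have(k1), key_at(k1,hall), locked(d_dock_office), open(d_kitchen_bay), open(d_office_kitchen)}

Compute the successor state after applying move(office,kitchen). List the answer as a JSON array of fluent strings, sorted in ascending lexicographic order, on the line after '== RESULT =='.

Compute (S \ del) ∪ add:
  pre ⊆ S: {at(office), open(d_office_kitchen)} ⊆ S  — applicable
  S \ del = {have(k1), key_at(k1,hall), locked(d_dock_office), open(d_kitchen_bay), open(d_office_kitchen)}
  ∪ add   = {at(kitchen), have(k1), key_at(k1,hall), locked(d_dock_office), open(d_kitchen_bay), open(d_office_kitchen)}

== RESULT ==
["at(kitchen)", "have(k1)", "key_at(k1,hall)", "locked(d_dock_office)", "open(d_kitchen_bay)", "open(d_office_kitchen)"]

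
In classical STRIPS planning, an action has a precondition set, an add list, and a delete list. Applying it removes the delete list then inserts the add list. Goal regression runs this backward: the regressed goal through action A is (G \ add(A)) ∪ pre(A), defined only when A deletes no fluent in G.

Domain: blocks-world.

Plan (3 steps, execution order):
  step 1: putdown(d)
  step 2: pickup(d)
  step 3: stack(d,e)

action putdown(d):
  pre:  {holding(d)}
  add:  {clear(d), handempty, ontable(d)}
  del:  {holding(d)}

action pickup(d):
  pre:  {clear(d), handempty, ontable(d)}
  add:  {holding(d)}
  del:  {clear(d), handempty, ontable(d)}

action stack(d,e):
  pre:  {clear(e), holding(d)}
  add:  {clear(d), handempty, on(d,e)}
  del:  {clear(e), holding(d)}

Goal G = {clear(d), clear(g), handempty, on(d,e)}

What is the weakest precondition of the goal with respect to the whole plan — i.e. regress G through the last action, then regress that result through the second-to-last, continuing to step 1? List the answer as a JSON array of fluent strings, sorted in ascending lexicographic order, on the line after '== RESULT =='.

Work backward from the goal:
  through step 3 (stack(d,e)): drop {clear(d), handempty, on(d,e)}, keep {clear(g)}, require {clear(e), holding(d)}
    → {clear(e), clear(g), holding(d)}
  through step 2 (pickup(d)): drop {holding(d)}, keep {clear(e), clear(g)}, require {clear(d), handempty, ontable(d)}
    → {clear(d), clear(e), clear(g), handempty, ontable(d)}
  through step 1 (putdown(d)): drop {clear(d), handempty, ontable(d)}, keep {clear(e), clear(g)}, require {holding(d)}
    → {clear(e), clear(g), holding(d)}

== RESULT ==
["clear(e)", "clear(g)", "holding(d)"]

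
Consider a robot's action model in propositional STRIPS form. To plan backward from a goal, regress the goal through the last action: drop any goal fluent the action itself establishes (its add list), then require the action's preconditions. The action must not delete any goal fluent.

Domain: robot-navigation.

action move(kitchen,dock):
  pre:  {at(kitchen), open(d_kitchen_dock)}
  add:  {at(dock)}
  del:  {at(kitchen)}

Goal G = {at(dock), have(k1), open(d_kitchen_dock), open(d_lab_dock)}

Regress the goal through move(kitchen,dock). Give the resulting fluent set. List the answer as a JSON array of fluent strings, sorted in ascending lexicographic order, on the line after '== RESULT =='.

Compute (G \ add) ∪ pre:
  G ∩ del = {}  (empty — regression defined)
  G \ add = {at(dock), have(k1), open(d_kitchen_dock), open(d_lab_dock)} \ {at(dock)} = {have(k1), open(d_kitchen_dock), open(d_lab_dock)}
  ∪ pre   = {have(k1), open(d_kitchen_dock), open(d_lab_dock)} ∪ {at(kitchen), open(d_kitchen_dock)}
          = {at(kitchen), have(k1), open(d_kitchen_dock), open(d_lab_dock)}

== RESULT ==
["at(kitchen)", "have(k1)", "open(d_kitchen_dock)", "open(d_lab_dock)"]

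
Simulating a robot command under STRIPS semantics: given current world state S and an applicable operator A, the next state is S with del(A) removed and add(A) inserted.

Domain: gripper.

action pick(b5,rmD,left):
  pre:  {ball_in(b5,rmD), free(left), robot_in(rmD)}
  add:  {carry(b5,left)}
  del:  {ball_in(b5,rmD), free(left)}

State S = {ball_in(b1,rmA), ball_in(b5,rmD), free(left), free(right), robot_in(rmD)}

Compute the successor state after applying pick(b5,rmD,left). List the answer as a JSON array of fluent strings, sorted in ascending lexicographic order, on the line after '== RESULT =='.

Compute (S \ del) ∪ add:
  pre ⊆ S: {ball_in(b5,rmD), free(left), robot_in(rmD)} ⊆ S  — applicable
  S \ del = {ball_in(b1,rmA), free(right), robot_in(rmD)}
  ∪ add   = {ball_in(b1,rmA), carry(b5,left), free(right), robot_in(rmD)}

== RESULT ==
["ball_in(b1,rmA)", "carry(b5,left)", "free(right)", "robot_in(rmD)"]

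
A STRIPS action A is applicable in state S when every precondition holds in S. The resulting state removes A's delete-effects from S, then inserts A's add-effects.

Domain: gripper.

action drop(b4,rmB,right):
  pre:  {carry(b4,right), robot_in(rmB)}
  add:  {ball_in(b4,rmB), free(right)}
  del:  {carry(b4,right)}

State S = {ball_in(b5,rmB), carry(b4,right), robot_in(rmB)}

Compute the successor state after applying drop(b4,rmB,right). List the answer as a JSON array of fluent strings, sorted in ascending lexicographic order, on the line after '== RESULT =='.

Progress:
  pre ⊆ S: {carry(b4,right), robot_in(rmB)} ⊆ S  — applicable
  S \ del = {ball_in(b5,rmB), robot_in(rmB)}
  ∪ add   = {ball_in(b4,rmB), ball_in(b5,rmB), free(right), robot_in(rmB)}

== RESULT ==
["ball_in(b4,rmB)", "ball_in(b5,rmB)", "free(right)", "robot_in(rmB)"]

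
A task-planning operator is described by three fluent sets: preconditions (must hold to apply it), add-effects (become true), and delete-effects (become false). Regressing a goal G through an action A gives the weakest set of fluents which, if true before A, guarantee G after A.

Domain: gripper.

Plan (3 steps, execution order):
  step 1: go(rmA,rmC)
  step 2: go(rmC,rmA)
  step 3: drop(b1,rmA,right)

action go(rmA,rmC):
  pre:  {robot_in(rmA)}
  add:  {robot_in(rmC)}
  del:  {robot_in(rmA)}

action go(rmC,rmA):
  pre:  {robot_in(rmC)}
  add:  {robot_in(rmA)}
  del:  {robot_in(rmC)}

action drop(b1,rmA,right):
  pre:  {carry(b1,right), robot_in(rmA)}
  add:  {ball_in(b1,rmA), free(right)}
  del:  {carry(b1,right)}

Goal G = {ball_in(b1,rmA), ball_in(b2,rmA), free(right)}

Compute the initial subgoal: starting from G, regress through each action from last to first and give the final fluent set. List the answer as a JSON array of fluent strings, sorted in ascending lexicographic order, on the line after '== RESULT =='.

Work backward from the goal:
  through step 3 (drop(b1,rmA,right)): drop {ball_in(b1,rmA), free(right)}, keep {ball_in(b2,rmA)}, require {carry(b1,right), robot_in(rmA)}
    → {ball_in(b2,rmA), carry(b1,right), robot_in(rmA)}
  through step 2 (go(rmC,rmA)): drop {robot_in(rmA)}, keep {ball_in(b2,rmA), carry(b1,right)}, require {robot_in(rmC)}
    → {ball_in(b2,rmA), carry(b1,right), robot_in(rmC)}
  through step 1 (go(rmA,rmC)): drop {robot_in(rmC)}, keep {ball_in(b2,rmA), carry(b1,right)}, require {robot_in(rmA)}
    → {ball_in(b2,rmA), carry(b1,right), robot_in(rmA)}

== RESULT ==
["ball_in(b2,rmA)", "carry(b1,right)", "robot_in(rmA)"]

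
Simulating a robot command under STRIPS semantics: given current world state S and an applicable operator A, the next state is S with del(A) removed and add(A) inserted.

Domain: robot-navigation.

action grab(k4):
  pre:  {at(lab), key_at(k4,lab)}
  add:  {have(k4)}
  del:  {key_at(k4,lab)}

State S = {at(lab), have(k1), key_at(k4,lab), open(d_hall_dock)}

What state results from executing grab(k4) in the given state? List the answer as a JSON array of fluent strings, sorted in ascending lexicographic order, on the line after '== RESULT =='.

Compute (S \ del) ∪ add:
  pre ⊆ S: {at(lab), key_at(k4,lab)} ⊆ S  — applicable
  S \ del = {at(lab), have(k1), open(d_hall_dock)}
  ∪ add   = {at(lab), have(k1), have(k4), open(d_hall_dock)}

== RESULT ==
["at(lab)", "have(k1)", "have(k4)", "open(d_hall_dock)"]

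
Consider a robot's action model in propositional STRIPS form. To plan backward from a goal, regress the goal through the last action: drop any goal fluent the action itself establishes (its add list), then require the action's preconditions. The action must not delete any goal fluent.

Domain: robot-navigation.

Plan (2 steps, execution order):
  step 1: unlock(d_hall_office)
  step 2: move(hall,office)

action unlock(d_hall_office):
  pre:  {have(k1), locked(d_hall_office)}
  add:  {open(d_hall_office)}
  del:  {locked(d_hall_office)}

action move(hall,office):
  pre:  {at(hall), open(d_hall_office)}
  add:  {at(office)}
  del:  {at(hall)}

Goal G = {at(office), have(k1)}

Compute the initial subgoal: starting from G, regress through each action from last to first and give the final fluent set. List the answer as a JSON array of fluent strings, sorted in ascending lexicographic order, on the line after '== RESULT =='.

Work backward from the goal:
  through step 2 (move(hall,office)): drop {at(office)}, keep {have(k1)}, require {at(hall), open(d_hall_office)}
    → {at(hall), have(k1), open(d_hall_office)}
  through step 1 (unlock(d_hall_office)): drop {open(d_hall_office)}, keep {at(hall), have(k1)}, require {have(k1), locked(d_hall_office)}
    → {at(hall), have(k1), locked(d_hall_office)}

== RESULT ==
["at(hall)", "have(k1)", "locked(d_hall_office)"]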